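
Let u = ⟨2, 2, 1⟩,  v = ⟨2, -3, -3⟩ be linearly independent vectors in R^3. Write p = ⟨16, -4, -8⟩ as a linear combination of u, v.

Solve the system with u, v as columns and p as the right-hand side.
The system has the unique solution (c₁, c₂) = (4, 4).

p = 4u + 4v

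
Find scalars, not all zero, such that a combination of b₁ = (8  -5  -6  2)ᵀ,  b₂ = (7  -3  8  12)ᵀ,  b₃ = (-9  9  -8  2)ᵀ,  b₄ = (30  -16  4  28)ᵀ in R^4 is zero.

2b₁ + 2b₂ - b₄ = 0

Write the vectors as columns of a matrix and find a nonzero vector in its null space.
The free variable yields coefficients (2, 2, 0, -1) (any nonzero multiple also works).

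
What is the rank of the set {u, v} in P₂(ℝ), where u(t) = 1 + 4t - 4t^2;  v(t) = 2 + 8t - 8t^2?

Represent each element by its coordinate vector in ℝ³.
Form the matrix with u, v as columns and reduce.
Reduction leaves 1 leading entry, giving rank 1.

rank 1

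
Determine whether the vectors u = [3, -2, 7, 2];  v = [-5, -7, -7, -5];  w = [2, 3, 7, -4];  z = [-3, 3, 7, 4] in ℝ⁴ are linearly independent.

The matrix [u|v|w|z] has determinant -3479.
A nonzero determinant means the columns are linearly independent.

linearly independent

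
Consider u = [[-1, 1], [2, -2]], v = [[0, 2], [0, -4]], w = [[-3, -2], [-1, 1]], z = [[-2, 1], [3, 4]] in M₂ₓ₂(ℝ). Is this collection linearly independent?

Write each element as a coordinate vector in ℝ⁴ using {E₁₁, E₁₂, E₂₁, E₂₂}.
The matrix [u|v|w|z] has determinant 90.
A nonzero determinant means the columns are linearly independent.

linearly independent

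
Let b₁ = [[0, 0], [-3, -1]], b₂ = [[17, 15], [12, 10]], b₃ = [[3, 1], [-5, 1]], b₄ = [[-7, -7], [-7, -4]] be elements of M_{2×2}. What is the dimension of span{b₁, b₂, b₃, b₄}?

Use coordinates relative to {E₁₁, E₁₂, E₂₁, E₂₂}.
Put the 4×4 matrix [b₁|b₂|b₃|b₄] into echelon form.
The echelon form has 3 nonzero rows, so the rank is 3.

dim = 3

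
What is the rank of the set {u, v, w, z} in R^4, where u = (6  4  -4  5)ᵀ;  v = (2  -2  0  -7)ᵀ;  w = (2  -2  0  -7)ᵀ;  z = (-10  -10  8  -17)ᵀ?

rank 2

Apply Gaussian elimination to the matrix whose rows are u, v, w, z.
There are 2 pivot columns, so rank = 2.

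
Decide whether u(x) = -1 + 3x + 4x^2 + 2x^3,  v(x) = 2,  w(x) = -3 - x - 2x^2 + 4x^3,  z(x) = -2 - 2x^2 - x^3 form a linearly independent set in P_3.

linearly independent

Take coordinates with respect to the standard basis {1, x, …, x^3}.
Row-reduce the matrix whose columns are u, v, w, z.
The reduction yields 4 nonzero rows, so the rank is 4.
Since rank = 4 (the number of vectors), the set is linearly independent.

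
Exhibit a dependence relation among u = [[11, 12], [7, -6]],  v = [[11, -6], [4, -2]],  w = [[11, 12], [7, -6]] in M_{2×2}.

Pass to coordinate vectors relative to the basis {E₁₁, E₁₂, E₂₁, E₂₂}.
Write the vectors as columns of a matrix and find a nonzero vector in its null space.
A generator of the null space is (1, 0, -1).

u - w = 0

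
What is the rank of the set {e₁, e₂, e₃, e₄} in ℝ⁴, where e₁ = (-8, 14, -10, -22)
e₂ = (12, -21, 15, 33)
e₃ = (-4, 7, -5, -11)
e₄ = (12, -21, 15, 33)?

rank 1

Put the 4×4 matrix [e₁|e₂|e₃|e₄] into echelon form.
There is 1 pivot column, so rank = 1.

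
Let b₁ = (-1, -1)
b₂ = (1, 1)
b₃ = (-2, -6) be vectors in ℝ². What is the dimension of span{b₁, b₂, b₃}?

Form the matrix with b₁, b₂, b₃ as columns and reduce.
Reduction leaves 2 leading entries, giving rank 2.
(With 3 elements in a 2-dimensional space the rank is at most 2.)

2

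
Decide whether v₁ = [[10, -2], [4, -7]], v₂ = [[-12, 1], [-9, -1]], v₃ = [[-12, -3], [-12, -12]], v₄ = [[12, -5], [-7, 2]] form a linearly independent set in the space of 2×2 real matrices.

linearly independent

Take coordinates with respect to the standard basis {E₁₁, E₁₂, E₂₁, E₂₂}.
Place the vectors as rows of a 4×4 matrix and reduce to echelon form.
The reduction yields 4 nonzero rows, so the rank is 4.
Since rank = 4 (the number of vectors), the set is linearly independent.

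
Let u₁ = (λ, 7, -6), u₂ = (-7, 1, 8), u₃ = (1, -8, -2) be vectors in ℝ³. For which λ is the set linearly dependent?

λ = 6

Place the vectors as rows of a 3×3 matrix; dependence ⇔ determinant zero.
Cofactor expansion gives det = 62*λ - 372.
Solving 62*λ - 372 = 0 yields λ = 6.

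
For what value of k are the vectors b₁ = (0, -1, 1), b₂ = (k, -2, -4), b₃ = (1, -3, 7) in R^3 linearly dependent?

The vectors are dependent exactly when the determinant of the matrix with rows b₁, b₂, b₃ vanishes.
The determinant works out to 4*k + 6.
Solving 4*k + 6 = 0 yields k = -3/2.

k = -3/2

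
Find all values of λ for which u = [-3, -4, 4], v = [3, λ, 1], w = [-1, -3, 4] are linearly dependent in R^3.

Dependence holds iff the 3×3 matrix [u v w] is singular.
Expanding, det = 7 - 8*λ.
Solving 7 - 8*λ = 0 yields λ = 7/8.

λ = 7/8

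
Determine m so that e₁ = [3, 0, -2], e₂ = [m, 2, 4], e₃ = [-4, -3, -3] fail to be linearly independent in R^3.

The vectors are dependent exactly when the determinant of the matrix with rows e₁, e₂, e₃ vanishes.
Expanding, det = 6*m + 2.
This vanishes exactly when m = -1/3.

m = -1/3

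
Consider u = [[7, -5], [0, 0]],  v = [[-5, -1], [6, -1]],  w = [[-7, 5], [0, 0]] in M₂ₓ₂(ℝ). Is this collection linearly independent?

Take coordinates with respect to the standard basis {E₁₁, E₁₂, E₂₁, E₂₂}.
Row-reduce the matrix whose columns are u, v, w.
The reduction yields 2 nonzero rows, so the rank is 2.
Since rank 2 < 3, the set is linearly dependent.

linearly dependent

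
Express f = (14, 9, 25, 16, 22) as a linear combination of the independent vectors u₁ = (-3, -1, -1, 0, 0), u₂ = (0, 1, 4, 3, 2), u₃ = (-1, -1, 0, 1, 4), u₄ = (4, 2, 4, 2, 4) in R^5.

f = -u₁ + 3u₂ + u₃ + 3u₄

Set up the augmented matrix [u₁ | u₂ | u₃ | u₄ | f] and row-reduce.
Row-reducing the augmented matrix gives the unique coefficients (c₁, …, c₄) = (-1, 3, 1, 3).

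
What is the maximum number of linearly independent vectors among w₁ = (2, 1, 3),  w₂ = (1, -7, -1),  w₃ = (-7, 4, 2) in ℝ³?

Form the matrix with w₁, w₂, w₃ as columns and reduce.
There are 3 pivot columns, so rank = 3.

3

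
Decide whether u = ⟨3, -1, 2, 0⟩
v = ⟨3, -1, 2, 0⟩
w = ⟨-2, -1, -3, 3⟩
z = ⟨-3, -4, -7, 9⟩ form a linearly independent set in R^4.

linearly dependent

Two of the vectors are equal, giving an immediate dependence.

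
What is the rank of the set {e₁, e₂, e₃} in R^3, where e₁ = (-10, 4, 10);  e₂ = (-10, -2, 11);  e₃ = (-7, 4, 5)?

rank 3

Row-reduce the 3×3 matrix with these as rows.
The echelon form has 3 nonzero rows, so the rank is 3.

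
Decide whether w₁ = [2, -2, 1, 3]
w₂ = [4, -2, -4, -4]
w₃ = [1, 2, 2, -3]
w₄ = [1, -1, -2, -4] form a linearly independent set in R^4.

linearly independent

The matrix [w₁|w₂|w₃|w₄] has determinant -126.
A nonzero determinant means the columns are linearly independent.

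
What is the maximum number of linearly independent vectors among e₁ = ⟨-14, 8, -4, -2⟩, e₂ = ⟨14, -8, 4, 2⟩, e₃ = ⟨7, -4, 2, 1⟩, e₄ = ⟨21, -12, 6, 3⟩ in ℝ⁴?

1

Row-reduce the 4×4 matrix with these as rows.
Reduction leaves 1 leading entry, giving rank 1.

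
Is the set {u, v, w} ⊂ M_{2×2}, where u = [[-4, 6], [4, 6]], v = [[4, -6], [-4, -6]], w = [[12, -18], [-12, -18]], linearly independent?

Take coordinates with respect to the standard basis {E₁₁, E₁₂, E₂₁, E₂₂}.
Place the vectors as rows of a 3×4 matrix and reduce to echelon form.
The reduction yields 1 nonzero row, so the rank is 1.
Since rank 1 < 3, the set is linearly dependent.
Indeed u + v = 0.

linearly dependent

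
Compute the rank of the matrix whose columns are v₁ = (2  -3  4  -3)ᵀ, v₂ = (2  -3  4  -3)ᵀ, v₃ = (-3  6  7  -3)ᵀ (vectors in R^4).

Form the matrix with v₁, v₂, v₃ as columns and reduce.
There are 2 pivot columns, so rank = 2.

2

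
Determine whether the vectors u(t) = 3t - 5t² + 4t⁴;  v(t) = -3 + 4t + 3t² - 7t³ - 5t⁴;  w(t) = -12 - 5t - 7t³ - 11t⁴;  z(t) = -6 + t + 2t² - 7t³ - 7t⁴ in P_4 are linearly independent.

linearly dependent

Write each element as a coordinate vector in ℝ⁵ using {1, t, …, t⁴}.
Place the vectors as rows of a 4×5 matrix and reduce to echelon form.
The reduction yields 3 nonzero rows, so the rank is 3.
Since rank 3 < 4, the set is linearly dependent.
Indeed 2v + w - 3z = 0.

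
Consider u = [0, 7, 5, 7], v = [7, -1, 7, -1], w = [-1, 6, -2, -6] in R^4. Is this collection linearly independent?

linearly independent

Place the vectors as rows of a 3×4 matrix and reduce to echelon form.
The reduction yields 3 nonzero rows, so the rank is 3.
Since rank = 3 (the number of vectors), the set is linearly independent.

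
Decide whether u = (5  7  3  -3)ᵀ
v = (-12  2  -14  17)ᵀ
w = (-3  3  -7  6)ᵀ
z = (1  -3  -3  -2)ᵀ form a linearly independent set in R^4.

Place the vectors as rows of a 4×4 matrix and reduce to echelon form.
The reduction yields 3 nonzero rows, so the rank is 3.
Since rank 3 < 4, the set is linearly dependent.

linearly dependent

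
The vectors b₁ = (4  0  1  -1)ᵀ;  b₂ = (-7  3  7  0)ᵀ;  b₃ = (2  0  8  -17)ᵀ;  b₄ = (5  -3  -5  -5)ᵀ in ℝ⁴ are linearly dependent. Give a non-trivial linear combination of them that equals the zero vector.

2b₁ + 3b₂ - b₃ + 3b₄ = 0

Row-reduce the matrix with b₁, b₂, b₃, b₄ as columns; the null space gives the coefficients.
The free variable yields coefficients (2, 3, -1, 3) (any nonzero multiple also works).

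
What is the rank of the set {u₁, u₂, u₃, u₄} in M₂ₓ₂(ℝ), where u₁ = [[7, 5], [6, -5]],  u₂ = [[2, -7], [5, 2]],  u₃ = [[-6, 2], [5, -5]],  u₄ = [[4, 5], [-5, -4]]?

rank 4

Pass to coordinate vectors with respect to the basis {E₁₁, E₁₂, E₂₁, E₂₂}.
Form the matrix with u₁, u₂, u₃, u₄ as columns and reduce.
Reduction leaves 4 leading entries, giving rank 4.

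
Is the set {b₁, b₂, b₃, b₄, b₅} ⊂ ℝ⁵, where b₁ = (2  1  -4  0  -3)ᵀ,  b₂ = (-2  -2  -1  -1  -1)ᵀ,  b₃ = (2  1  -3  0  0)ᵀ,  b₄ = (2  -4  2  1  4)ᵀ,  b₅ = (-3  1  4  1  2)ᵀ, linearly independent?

linearly independent

The matrix [b₁|b₂|b₃|b₄|b₅] has determinant -174.
A nonzero determinant means the columns are linearly independent.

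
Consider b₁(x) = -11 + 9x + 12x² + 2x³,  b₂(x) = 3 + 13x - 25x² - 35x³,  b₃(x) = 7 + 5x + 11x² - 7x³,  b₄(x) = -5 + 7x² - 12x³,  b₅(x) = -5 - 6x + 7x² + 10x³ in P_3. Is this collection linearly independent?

Take coordinates with respect to the standard basis {1, x, …, x³}.
There are 5 vectors in a 4-dimensional space, so they cannot be linearly independent.

linearly dependent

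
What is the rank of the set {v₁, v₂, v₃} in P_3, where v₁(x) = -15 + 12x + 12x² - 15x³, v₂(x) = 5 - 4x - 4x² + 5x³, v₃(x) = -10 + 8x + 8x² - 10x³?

Represent each element by its coordinate vector in ℝ⁴.
Row-reduce the 3×4 matrix with these as rows.
Reduction leaves 1 leading entry, giving rank 1.

1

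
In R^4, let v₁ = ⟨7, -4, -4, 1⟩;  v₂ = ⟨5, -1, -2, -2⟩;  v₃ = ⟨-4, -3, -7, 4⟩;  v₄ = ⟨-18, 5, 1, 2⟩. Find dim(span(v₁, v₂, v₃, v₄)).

Apply Gaussian elimination to the matrix whose rows are v₁, v₂, v₃, v₄.
Exactly 3 pivots survive; hence the rank is 3.

dim = 3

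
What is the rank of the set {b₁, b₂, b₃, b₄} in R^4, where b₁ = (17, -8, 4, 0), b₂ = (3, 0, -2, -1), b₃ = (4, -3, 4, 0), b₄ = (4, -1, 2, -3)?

3

Apply Gaussian elimination to the matrix whose rows are b₁, b₂, b₃, b₄.
The echelon form has 3 nonzero rows, so the rank is 3.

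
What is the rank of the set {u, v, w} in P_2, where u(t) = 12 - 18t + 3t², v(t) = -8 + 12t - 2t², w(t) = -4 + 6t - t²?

Pass to coordinate vectors with respect to the basis {1, t, t²}.
Row-reduce the 3×3 matrix with these as rows.
Exactly 1 pivot survives; hence the rank is 1.

1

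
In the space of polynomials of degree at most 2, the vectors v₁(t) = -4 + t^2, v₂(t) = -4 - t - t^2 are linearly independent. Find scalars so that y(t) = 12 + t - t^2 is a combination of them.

y = -2v₁ - v₂

Identify each element with its coordinate vector in ℝ³ via {1, t, t^2}.
Set up the augmented matrix [v₁ | v₂ | y] and row-reduce.
The system has the unique solution (a₁, a₂) = (-2, -1).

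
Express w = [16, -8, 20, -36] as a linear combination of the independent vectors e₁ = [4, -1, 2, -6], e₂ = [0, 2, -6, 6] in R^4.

Set up the augmented matrix [e₁ | e₂ | w] and row-reduce.
Back-substitution yields (α₁, α₂) = (4, -2).

w = 4e₁ - 2e₂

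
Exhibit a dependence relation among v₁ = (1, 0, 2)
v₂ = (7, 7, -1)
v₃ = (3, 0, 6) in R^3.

Row-reduce the matrix with v₁, v₂, v₃ as columns; the null space gives the coefficients.
The free variable yields coefficients (3, 0, -1) (any nonzero multiple also works).

3v₁ - v₃ = 0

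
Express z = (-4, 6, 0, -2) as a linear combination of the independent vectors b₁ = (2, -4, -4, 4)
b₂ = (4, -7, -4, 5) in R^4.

z = 2b₁ - 2b₂

Write z = a₁b₁ + a₂b₂ and equate components.
The system has the unique solution (a₁, a₂) = (2, -2).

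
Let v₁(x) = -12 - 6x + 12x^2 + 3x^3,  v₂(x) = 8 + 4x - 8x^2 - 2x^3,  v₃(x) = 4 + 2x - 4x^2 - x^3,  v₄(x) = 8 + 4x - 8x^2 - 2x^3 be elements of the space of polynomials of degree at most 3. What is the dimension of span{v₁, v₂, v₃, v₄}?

Represent each element by its coordinate vector in ℝ⁴.
Row-reduce the 4×4 matrix with these as rows.
The echelon form has 1 nonzero row, so the rank is 1.

dim = 1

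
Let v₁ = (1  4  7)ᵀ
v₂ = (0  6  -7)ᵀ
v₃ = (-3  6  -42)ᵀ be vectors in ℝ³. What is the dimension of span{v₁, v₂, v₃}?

2

Row-reduce the 3×3 matrix with these as rows.
Reduction leaves 2 leading entries, giving rank 2.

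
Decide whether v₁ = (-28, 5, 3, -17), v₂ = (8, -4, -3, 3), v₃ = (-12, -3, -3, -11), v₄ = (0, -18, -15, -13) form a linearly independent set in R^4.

linearly dependent

Form the 4×4 matrix with these as columns; its determinant is 0.
A zero determinant means the columns are linearly dependent.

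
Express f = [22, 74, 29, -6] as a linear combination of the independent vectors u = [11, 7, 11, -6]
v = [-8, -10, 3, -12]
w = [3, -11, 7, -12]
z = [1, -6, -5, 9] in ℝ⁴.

Solve the system with u, v, w, z as columns and f as the right-hand side.
The system has the unique solution (a₁, …, a₄) = (4, 1, -4, -2).

f = 4u + v - 4w - 2z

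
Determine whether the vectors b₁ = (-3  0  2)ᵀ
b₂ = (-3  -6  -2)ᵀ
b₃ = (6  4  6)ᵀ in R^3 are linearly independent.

linearly independent

Form the 3×3 matrix with these as columns; its determinant is 132.
A nonzero determinant means the columns are linearly independent.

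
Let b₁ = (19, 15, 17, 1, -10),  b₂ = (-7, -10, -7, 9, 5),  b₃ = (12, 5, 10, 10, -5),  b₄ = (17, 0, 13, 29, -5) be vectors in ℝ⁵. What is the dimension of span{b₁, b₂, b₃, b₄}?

Put the 5×4 matrix [b₁|b₂|b₃|b₄] into echelon form.
The echelon form has 2 nonzero rows, so the rank is 2.

2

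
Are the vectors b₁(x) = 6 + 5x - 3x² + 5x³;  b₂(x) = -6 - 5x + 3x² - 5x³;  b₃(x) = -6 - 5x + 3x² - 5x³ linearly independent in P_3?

Write each element as a coordinate vector in ℝ⁴ using {1, x, …, x³}.
Place the vectors as rows of a 3×4 matrix and reduce to echelon form.
The reduction yields 1 nonzero row, so the rank is 1.
Since rank 1 < 3, the set is linearly dependent.

linearly dependent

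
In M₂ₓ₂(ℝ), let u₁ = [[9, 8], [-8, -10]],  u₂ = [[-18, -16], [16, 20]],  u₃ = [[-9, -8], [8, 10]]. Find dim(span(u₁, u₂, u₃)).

Pass to coordinate vectors with respect to the basis {E₁₁, E₁₂, E₂₁, E₂₂}.
Form the matrix with u₁, u₂, u₃ as columns and reduce.
The echelon form has 1 nonzero row, so the rank is 1.

1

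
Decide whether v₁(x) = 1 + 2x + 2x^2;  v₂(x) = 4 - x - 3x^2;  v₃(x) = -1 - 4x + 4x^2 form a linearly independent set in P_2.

linearly independent

Take coordinates with respect to the standard basis {1, x, x^2}.
The matrix [v₁|v₂|v₃] has determinant -76.
A nonzero determinant means the columns are linearly independent.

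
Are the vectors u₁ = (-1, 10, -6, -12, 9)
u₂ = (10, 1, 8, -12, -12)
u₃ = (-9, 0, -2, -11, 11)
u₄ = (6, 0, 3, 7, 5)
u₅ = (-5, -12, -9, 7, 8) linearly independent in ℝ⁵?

linearly independent

The matrix [u₁|u₂|u₃|u₄|u₅] has determinant -416586.
A nonzero determinant means the columns are linearly independent.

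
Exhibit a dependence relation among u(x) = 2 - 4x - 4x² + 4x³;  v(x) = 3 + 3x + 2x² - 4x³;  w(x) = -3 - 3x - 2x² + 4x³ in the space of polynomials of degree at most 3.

Take coordinates with respect to {1, x, …, x³}.
Set up α₁u + … + α₃w = 0 and solve the homogeneous system.
One solution (up to scaling) is (0, 1, 1).

v + w = 0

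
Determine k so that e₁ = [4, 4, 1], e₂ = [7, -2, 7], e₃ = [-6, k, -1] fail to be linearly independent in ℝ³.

k = -48/7

The vectors are dependent exactly when the determinant of the matrix with rows e₁, e₂, e₃ vanishes.
The determinant works out to -21*k - 144.
Setting this to zero gives k = -48/7.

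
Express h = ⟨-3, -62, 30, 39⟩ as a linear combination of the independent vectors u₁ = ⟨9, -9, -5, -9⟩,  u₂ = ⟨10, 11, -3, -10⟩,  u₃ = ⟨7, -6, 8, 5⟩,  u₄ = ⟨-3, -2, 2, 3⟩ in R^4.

Since u₁, u₂, u₃, u₄ are independent, the coefficients expressing h are uniquely determined by a linear system.
Back-substitution yields (c₁, …, c₄) = (1, -3, 3, 1).

h = u₁ - 3u₂ + 3u₃ + u₄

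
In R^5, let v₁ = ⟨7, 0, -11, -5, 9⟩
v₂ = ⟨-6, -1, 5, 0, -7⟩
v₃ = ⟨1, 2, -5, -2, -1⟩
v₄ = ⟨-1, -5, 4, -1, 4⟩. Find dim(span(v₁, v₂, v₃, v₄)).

dim = 3

Apply Gaussian elimination to the matrix whose rows are v₁, v₂, v₃, v₄.
Reduction leaves 3 leading entries, giving rank 3.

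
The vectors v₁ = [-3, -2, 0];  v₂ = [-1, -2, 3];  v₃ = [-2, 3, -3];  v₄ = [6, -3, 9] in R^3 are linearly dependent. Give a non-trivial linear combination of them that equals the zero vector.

2v₁ - 2v₂ + v₃ + v₄ = 0

Write the vectors as columns of a matrix and find a nonzero vector in its null space.
One solution (up to scaling) is (2, -2, 1, 1).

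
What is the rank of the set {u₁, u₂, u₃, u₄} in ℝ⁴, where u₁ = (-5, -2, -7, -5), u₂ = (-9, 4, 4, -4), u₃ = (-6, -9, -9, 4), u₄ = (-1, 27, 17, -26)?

Row-reduce the 4×4 matrix with these as rows.
Reduction leaves 3 leading entries, giving rank 3.

rank 3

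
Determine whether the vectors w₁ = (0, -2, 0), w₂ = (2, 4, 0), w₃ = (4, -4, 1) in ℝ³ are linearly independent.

linearly independent

Place the vectors as rows of a 3×3 matrix and reduce to echelon form.
The reduction yields 3 nonzero rows, so the rank is 3.
Since rank = 3 (the number of vectors), the set is linearly independent.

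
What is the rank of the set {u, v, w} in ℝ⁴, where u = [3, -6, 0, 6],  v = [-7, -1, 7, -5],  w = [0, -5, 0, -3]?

3

Form the matrix with u, v, w as columns and reduce.
Reduction leaves 3 leading entries, giving rank 3.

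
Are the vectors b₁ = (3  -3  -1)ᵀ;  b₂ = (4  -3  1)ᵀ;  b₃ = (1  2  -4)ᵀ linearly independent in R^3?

The matrix [b₁|b₂|b₃] has determinant -32.
A nonzero determinant means the columns are linearly independent.

linearly independent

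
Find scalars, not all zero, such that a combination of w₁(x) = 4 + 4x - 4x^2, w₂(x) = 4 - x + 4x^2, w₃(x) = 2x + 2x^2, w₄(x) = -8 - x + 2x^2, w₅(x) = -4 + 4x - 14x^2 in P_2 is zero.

Take coordinates with respect to {1, x, x^2}.
Solve the homogeneous system with w₁, w₂, w₃, w₄, w₅ as columns by row-reducing the coefficient matrix.
One solution (up to scaling) is (1, 1, -1, 1, 0).

w₁ + w₂ - w₃ + w₄ = 0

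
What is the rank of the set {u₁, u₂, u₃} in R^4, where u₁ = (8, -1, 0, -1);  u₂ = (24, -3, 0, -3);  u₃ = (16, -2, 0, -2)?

rank 1

Form the matrix with u₁, u₂, u₃ as columns and reduce.
The echelon form has 1 nonzero row, so the rank is 1.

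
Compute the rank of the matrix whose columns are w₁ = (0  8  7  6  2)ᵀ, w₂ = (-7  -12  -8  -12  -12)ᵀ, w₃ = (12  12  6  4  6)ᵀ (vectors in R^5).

3

Row-reduce the 3×5 matrix with these as rows.
Exactly 3 pivots survive; hence the rank is 3.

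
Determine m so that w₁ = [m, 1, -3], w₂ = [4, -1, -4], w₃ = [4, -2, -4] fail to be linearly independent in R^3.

Place the vectors as rows of a 3×3 matrix; dependence ⇔ determinant zero.
Expanding, det = 12 - 4*m.
This vanishes exactly when m = 3.

m = 3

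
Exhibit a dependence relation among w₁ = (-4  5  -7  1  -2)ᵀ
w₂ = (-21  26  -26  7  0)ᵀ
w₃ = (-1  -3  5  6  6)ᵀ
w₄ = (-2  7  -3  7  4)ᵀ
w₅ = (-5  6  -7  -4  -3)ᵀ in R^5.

Write the vectors as columns of a matrix and find a nonzero vector in its null space.
One solution (up to scaling) is (2, -1, 1, 1, 2).

2w₁ - w₂ + w₃ + w₄ + 2w₅ = 0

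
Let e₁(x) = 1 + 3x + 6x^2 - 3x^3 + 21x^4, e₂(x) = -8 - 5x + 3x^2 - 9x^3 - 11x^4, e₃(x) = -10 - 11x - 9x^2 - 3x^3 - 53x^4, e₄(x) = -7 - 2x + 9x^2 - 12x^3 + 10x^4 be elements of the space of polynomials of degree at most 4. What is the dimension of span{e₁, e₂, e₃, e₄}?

Use coordinates relative to {1, x, …, x^4}.
Form the matrix with e₁, e₂, e₃, e₄ as columns and reduce.
Exactly 2 pivots survive; hence the rank is 2.

2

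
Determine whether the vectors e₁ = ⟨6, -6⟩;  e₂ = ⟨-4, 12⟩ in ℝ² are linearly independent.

Place the vectors as rows of a 2×2 matrix and reduce to echelon form.
The reduction yields 2 nonzero rows, so the rank is 2.
Since rank = 2 (the number of vectors), the set is linearly independent.

linearly independent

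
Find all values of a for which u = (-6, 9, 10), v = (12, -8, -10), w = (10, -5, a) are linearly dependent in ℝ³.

The vectors are dependent exactly when the determinant of the matrix with rows u, v, w vanishes.
Expanding, det = -60*a - 400.
This vanishes exactly when a = -20/3.

a = -20/3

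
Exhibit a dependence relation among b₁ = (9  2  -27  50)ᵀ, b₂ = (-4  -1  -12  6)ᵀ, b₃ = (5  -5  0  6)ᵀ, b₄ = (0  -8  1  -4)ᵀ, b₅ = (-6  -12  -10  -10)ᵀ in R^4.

Write the vectors as columns of a matrix and find a nonzero vector in its null space.
One solution (up to scaling) is (1, -3, -3, 1, 1).

b₁ - 3b₂ - 3b₃ + b₄ + b₅ = 0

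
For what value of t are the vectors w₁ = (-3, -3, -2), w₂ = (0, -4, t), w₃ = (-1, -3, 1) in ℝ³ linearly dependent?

The vectors are dependent exactly when the determinant of the matrix with rows w₁, w₂, w₃ vanishes.
Expanding, det = 20 - 6*t.
Solving 20 - 6*t = 0 yields t = 10/3.

t = 10/3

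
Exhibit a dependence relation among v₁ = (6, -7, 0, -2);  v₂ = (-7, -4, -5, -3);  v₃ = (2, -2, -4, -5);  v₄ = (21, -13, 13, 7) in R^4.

Set up α₁v₁ + … + α₄v₄ = 0 and solve the homogeneous system.
The free variable yields coefficients (3, -1, -2, -1) (any nonzero multiple also works).

3v₁ - v₂ - 2v₃ - v₄ = 0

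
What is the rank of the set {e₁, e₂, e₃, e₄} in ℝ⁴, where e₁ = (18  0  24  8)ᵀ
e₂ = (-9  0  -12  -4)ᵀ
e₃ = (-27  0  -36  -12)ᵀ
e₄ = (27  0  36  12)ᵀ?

1

Row-reduce the 4×4 matrix with these as rows.
Exactly 1 pivot survives; hence the rank is 1.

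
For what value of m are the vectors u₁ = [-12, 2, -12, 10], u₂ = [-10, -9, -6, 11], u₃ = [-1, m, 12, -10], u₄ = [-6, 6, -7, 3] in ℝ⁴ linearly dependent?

m = -3/8

The set is linearly dependent precisely when det[u₁; u₂; u₃; u₄] = 0.
Cofactor expansion gives det = -64*m - 24.
Solving -64*m - 24 = 0 yields m = -3/8.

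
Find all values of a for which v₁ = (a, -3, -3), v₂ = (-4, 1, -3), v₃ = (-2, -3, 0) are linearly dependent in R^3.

Place the vectors as rows of a 3×3 matrix; dependence ⇔ determinant zero.
Expanding, det = -9*a - 60.
This vanishes exactly when a = -20/3.

a = -20/3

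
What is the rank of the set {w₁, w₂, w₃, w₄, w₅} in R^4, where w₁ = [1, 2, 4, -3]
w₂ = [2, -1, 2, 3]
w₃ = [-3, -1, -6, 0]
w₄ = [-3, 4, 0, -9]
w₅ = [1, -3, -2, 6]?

Row-reduce the 5×4 matrix with these as rows.
The echelon form has 2 nonzero rows, so the rank is 2.
(With 5 elements in a 4-dimensional space the rank is at most 4.)

rank 2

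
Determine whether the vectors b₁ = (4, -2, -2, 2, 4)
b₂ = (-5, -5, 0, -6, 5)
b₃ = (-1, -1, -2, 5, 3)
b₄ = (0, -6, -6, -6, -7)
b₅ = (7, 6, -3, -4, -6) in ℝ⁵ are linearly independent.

linearly independent

The matrix [b₁|b₂|b₃|b₄|b₅] has determinant -20220.
A nonzero determinant means the columns are linearly independent.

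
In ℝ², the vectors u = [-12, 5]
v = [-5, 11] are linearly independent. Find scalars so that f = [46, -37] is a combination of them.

f = -3u - 2v

Since u, v are independent, the coefficients expressing f are uniquely determined by a linear system.
The system has the unique solution (c₁, c₂) = (-3, -2).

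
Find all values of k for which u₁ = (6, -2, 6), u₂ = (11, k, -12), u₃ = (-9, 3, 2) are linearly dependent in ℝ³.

k = -11/3

Dependence holds iff the 3×3 matrix [u₁ u₂ u₃] is singular.
Expanding, det = 66*k + 242.
This vanishes exactly when k = -11/3.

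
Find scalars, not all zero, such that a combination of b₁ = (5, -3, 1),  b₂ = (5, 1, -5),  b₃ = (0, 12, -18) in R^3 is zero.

Solve the homogeneous system with b₁, b₂, b₃ as columns by row-reducing the coefficient matrix.
The free variable yields coefficients (3, -3, 1) (any nonzero multiple also works).

3b₁ - 3b₂ + b₃ = 0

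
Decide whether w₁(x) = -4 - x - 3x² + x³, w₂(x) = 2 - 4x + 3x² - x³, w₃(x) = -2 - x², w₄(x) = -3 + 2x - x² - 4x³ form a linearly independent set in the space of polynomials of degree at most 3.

Write each element as a coordinate vector in ℝ⁴ using {1, x, …, x³}.
Place the vectors as rows of a 4×4 matrix and reduce to echelon form.
The reduction yields 4 nonzero rows, so the rank is 4.
Since rank = 4 (the number of vectors), the set is linearly independent.

linearly independent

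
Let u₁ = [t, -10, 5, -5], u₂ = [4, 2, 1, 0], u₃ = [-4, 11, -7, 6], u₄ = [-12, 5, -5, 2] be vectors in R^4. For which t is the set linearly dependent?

t = 0

Place the vectors as rows of a 4×4 matrix; dependence ⇔ determinant zero.
Cofactor expansion gives det = 40*t.
Solving 40*t = 0 yields t = 0.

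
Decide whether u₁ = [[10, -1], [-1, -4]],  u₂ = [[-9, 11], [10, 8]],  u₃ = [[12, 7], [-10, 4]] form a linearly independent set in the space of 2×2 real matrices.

linearly independent

Take coordinates with respect to the standard basis {E₁₁, E₁₂, E₂₁, E₂₂}.
Place the vectors as rows of a 3×4 matrix and reduce to echelon form.
The reduction yields 3 nonzero rows, so the rank is 3.
Since rank = 3 (the number of vectors), the set is linearly independent.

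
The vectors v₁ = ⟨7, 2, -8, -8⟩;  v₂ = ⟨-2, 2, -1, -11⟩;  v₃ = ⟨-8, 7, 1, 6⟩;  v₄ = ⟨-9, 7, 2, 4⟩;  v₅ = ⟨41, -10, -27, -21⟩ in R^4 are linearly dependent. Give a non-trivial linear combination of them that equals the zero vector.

Solve the homogeneous system with v₁, v₂, v₃, v₄, v₅ as columns by row-reducing the coefficient matrix.
A generator of the null space is (3, -1, 0, -2, -1).

3v₁ - v₂ - 2v₄ - v₅ = 0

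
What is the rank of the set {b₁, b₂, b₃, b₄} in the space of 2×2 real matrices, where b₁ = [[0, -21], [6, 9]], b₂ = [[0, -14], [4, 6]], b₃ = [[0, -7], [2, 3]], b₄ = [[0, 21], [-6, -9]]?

Use coordinates relative to {E₁₁, E₁₂, E₂₁, E₂₂}.
Form the matrix with b₁, b₂, b₃, b₄ as columns and reduce.
Reduction leaves 1 leading entry, giving rank 1.

1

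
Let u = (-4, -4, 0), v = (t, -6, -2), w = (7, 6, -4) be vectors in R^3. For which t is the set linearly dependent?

t = -11/2

Dependence holds iff the 3×3 matrix [u v w] is singular.
Expanding, det = -16*t - 88.
This vanishes exactly when t = -11/2.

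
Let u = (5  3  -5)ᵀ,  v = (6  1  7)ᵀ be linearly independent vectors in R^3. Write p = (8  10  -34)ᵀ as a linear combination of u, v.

p = 4u - 2v

Solve the system with u, v as columns and p as the right-hand side.
The system has the unique solution (a₁, a₂) = (4, -2).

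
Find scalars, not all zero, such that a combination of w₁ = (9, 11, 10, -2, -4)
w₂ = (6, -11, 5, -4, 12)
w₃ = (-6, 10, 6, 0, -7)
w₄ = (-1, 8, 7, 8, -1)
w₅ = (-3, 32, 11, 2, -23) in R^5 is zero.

Solve the homogeneous system with w₁, w₂, w₃, w₄, w₅ as columns by row-reducing the coefficient matrix.
A generator of the null space is (1, -1, 1, 0, -1).

w₁ - w₂ + w₃ - w₅ = 0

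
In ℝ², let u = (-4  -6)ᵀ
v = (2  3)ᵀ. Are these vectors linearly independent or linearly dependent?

Row-reduce the matrix whose columns are u, v.
The reduction yields 1 nonzero row, so the rank is 1.
Since rank 1 < 2, the set is linearly dependent.

linearly dependent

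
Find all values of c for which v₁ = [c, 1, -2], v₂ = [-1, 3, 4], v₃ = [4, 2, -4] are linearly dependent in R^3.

c = 2

Dependence holds iff the 3×3 matrix [v₁ v₂ v₃] is singular.
Cofactor expansion gives det = 40 - 20*c.
This vanishes exactly when c = 2.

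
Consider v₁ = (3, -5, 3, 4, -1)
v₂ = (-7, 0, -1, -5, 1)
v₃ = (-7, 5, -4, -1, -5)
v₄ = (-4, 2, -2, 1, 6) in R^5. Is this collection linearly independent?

linearly independent

Place the vectors as rows of a 4×5 matrix and reduce to echelon form.
The reduction yields 4 nonzero rows, so the rank is 4.
Since rank = 4 (the number of vectors), the set is linearly independent.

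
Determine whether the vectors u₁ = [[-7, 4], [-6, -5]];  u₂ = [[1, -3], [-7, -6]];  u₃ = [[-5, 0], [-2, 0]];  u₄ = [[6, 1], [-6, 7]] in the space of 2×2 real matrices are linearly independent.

linearly independent

Write each element as a coordinate vector in ℝ⁴ using {E₁₁, E₁₂, E₂₁, E₂₂}.
The matrix [u₁|u₂|u₃|u₄] has determinant 3099.
A nonzero determinant means the columns are linearly independent.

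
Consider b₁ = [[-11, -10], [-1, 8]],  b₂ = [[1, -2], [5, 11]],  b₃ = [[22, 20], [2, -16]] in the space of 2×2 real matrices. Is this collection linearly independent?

linearly dependent

Take coordinates with respect to the standard basis {E₁₁, E₁₂, E₂₁, E₂₂}.
One vector is a scalar multiple of another, so the set is dependent.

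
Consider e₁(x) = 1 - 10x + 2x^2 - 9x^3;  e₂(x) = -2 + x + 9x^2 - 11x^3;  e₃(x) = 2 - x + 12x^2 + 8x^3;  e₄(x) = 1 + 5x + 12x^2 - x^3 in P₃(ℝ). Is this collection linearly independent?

linearly independent

Take coordinates with respect to the standard basis {1, x, …, x^3}.
The matrix [e₁|e₂|e₃|e₄] has determinant 4788.
A nonzero determinant means the columns are linearly independent.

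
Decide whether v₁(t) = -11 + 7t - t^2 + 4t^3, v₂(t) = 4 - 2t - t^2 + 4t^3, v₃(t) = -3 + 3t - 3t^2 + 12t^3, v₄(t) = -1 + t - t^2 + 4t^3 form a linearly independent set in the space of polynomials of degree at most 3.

linearly dependent

Write each element as a coordinate vector in ℝ⁴ using {1, t, …, t^3}.
One vector is a scalar multiple of another, so the set is dependent.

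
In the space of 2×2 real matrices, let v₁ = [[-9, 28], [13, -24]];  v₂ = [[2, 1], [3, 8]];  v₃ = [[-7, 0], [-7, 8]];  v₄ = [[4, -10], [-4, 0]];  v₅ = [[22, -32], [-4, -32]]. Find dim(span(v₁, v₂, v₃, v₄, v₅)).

Use coordinates relative to {E₁₁, E₁₂, E₂₁, E₂₂}.
Form the matrix with v₁, v₂, v₃, v₄, v₅ as columns and reduce.
Reduction leaves 3 leading entries, giving rank 3.
(With 5 elements in a 4-dimensional space the rank is at most 4.)

3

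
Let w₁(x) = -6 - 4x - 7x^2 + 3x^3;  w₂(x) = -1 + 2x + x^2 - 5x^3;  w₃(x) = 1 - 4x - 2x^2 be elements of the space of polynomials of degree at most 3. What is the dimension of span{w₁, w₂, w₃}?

Pass to coordinate vectors with respect to the basis {1, x, …, x^3}.
Apply Gaussian elimination to the matrix whose rows are w₁, w₂, w₃.
Reduction leaves 3 leading entries, giving rank 3.

dim = 3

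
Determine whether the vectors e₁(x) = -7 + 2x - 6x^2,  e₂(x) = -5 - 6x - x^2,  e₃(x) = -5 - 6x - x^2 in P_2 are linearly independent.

Write each element as a coordinate vector in ℝ³ using {1, x, x^2}.
Two of the vectors are equal, giving an immediate dependence.

linearly dependent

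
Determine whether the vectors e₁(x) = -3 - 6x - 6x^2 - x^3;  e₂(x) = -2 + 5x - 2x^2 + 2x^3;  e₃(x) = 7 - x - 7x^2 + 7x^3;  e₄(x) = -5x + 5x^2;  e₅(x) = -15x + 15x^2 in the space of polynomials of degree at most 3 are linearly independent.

Take coordinates with respect to the standard basis {1, x, …, x^3}.
There are 5 vectors in a 4-dimensional space, so they cannot be linearly independent.

linearly dependent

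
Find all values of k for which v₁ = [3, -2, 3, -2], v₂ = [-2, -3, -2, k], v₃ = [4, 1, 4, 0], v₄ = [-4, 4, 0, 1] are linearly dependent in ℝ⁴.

k = -20/11

Dependence holds iff the 4×4 matrix [v₁ v₂ v₃ v₄] is singular.
Expanding, det = 44*k + 80.
This vanishes exactly when k = -20/11.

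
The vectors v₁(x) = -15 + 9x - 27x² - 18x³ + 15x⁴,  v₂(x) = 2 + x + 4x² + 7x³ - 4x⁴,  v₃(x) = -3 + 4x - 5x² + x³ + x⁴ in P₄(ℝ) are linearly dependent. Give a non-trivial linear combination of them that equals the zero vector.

Pass to coordinate vectors relative to the basis {1, x, …, x⁴}.
Set up α₁v₁ + … + α₃v₃ = 0 and solve the homogeneous system.
One solution (up to scaling) is (1, 3, -3).

v₁ + 3v₂ - 3v₃ = 0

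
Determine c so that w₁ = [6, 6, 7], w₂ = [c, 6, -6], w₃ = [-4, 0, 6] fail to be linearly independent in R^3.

Place the vectors as rows of a 3×3 matrix; dependence ⇔ determinant zero.
The determinant works out to 528 - 36*c.
Solving 528 - 36*c = 0 yields c = 44/3.

c = 44/3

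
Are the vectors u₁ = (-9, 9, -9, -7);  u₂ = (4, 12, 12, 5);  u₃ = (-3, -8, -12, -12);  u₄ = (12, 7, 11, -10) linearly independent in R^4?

Row-reduce the matrix whose columns are u₁, u₂, u₃, u₄.
The reduction yields 4 nonzero rows, so the rank is 4.
Since rank = 4 (the number of vectors), the set is linearly independent.

linearly independent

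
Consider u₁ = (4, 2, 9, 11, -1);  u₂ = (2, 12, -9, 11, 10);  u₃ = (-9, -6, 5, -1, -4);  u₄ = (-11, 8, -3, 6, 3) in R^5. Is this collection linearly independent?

Place the vectors as rows of a 4×5 matrix and reduce to echelon form.
The reduction yields 4 nonzero rows, so the rank is 4.
Since rank = 4 (the number of vectors), the set is linearly independent.

linearly independent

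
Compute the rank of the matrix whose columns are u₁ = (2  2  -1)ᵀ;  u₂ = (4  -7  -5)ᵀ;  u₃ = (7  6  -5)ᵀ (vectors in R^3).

Apply Gaussian elimination to the matrix whose rows are u₁, u₂, u₃.
There are 3 pivot columns, so rank = 3.

3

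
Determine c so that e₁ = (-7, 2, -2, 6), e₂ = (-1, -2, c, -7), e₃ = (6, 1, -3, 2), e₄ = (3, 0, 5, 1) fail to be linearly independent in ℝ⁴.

c = -21/5

Place the vectors as rows of a 4×4 matrix; dependence ⇔ determinant zero.
The determinant works out to 25*c + 105.
This vanishes exactly when c = -21/5.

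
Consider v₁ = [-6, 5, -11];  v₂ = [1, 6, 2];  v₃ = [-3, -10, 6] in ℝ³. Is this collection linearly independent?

Place the vectors as rows of a 3×3 matrix and reduce to echelon form.
The reduction yields 3 nonzero rows, so the rank is 3.
Since rank = 3 (the number of vectors), the set is linearly independent.

linearly independent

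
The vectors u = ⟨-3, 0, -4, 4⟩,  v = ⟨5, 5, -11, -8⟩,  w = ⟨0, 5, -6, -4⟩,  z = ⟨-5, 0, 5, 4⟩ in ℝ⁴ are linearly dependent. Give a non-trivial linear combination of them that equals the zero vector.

Row-reduce the matrix with u, v, w, z as columns; the null space gives the coefficients.
A generator of the null space is (0, 1, -1, 1).

v - w + z = 0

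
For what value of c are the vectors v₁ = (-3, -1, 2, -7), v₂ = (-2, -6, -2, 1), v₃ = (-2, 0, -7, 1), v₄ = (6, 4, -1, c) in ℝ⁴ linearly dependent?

Dependence holds iff the 4×4 matrix [v₁ v₂ v₃ v₄] is singular.
Expanding, det = 1484 - 140*c.
This vanishes exactly when c = 53/5.

c = 53/5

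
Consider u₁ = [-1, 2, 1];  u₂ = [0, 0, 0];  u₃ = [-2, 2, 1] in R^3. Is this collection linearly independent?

linearly dependent

One of the vectors is the zero vector, so the set is linearly dependent.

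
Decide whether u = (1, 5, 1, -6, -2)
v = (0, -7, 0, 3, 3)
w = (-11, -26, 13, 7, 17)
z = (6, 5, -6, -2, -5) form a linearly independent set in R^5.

Place the vectors as rows of a 4×5 matrix and reduce to echelon form.
The reduction yields 3 nonzero rows, so the rank is 3.
Since rank 3 < 4, the set is linearly dependent.

linearly dependent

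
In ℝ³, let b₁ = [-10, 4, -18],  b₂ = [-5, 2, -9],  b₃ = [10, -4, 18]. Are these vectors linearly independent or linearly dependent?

Form the 3×3 matrix with these as columns; its determinant is 0.
A zero determinant means the columns are linearly dependent.

linearly dependent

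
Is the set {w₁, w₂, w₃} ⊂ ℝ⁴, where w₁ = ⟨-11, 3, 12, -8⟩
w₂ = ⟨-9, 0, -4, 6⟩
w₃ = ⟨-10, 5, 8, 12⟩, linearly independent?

Row-reduce the matrix whose columns are w₁, w₂, w₃.
The reduction yields 3 nonzero rows, so the rank is 3.
Since rank = 3 (the number of vectors), the set is linearly independent.

linearly independent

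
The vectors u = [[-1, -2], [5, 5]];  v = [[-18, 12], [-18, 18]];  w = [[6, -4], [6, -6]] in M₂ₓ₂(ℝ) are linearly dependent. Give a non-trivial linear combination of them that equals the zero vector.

Pass to coordinate vectors relative to the basis {E₁₁, E₁₂, E₂₁, E₂₂}.
Row-reduce the matrix with u, v, w as columns; the null space gives the coefficients.
A generator of the null space is (0, 1, 3).

v + 3w = 0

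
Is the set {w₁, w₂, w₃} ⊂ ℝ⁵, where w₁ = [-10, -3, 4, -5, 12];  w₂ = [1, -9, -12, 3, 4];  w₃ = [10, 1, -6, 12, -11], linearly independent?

linearly independent

Place the vectors as rows of a 3×5 matrix and reduce to echelon form.
The reduction yields 3 nonzero rows, so the rank is 3.
Since rank = 3 (the number of vectors), the set is linearly independent.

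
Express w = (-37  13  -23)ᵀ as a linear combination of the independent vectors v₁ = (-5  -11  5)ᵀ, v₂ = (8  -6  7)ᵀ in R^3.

Set up the augmented matrix [v₁ | v₂ | w] and row-reduce.
Row-reducing the augmented matrix gives the unique coefficients (a₁, a₂) = (1, -4).

w = v₁ - 4v₂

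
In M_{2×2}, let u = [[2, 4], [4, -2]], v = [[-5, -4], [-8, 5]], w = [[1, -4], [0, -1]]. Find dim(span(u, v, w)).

Represent each element by its coordinate vector in ℝ⁴.
Apply Gaussian elimination to the matrix whose rows are u, v, w.
Reduction leaves 2 leading entries, giving rank 2.

dim = 2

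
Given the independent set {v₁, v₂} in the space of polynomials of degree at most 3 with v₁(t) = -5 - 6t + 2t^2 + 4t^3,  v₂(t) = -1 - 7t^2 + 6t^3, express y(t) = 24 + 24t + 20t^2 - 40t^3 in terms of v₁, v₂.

y = -4v₁ - 4v₂

Work in coordinates with respect to the standard basis {1, t, …, t^3}.
Write y = a₁v₁ + a₂v₂ and equate components.
Back-substitution yields (a₁, a₂) = (-4, -4).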